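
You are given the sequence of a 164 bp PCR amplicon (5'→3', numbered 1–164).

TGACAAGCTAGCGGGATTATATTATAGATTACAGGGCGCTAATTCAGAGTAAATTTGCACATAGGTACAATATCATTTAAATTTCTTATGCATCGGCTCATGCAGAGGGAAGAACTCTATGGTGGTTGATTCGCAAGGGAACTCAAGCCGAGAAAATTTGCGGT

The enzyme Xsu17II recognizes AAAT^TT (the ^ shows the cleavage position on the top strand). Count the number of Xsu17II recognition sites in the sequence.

AAATTT occurs starting at positions 51, 79, 154.
Xsu17II cuts at 3 sites.

3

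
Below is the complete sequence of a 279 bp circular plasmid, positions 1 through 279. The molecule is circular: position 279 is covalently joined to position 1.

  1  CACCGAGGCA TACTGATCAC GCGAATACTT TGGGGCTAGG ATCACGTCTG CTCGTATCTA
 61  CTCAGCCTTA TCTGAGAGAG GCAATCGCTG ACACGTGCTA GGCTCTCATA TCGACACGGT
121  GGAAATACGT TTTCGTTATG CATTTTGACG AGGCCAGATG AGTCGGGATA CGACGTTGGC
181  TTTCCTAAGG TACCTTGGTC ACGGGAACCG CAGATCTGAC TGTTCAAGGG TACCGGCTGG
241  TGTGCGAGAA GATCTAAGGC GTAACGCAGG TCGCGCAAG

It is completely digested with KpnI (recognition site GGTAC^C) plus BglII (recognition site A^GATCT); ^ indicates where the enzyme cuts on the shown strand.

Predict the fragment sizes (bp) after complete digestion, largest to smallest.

222, 21, 19, 17 bp

KpnI sites (GGTACC) start at positions 189, 229.
KpnI cuts after base 5 of each site (before the last base), so after positions 193, 233.
BglII sites (AGATCT) start at positions 212, 250.
BglII cuts after the first base of each site, so after positions 212, 250.
Combined cut positions: 193, 212, 233, 250.
Circular molecule, 4 cuts → 4 fragments:
  194–212 → 19 bp
  213–233 → 21 bp
  234–250 → 17 bp
  251–279 then 1–193 → 29 + 193 = 222 bp
Sorted largest to smallest: 222, 21, 19, 17 bp.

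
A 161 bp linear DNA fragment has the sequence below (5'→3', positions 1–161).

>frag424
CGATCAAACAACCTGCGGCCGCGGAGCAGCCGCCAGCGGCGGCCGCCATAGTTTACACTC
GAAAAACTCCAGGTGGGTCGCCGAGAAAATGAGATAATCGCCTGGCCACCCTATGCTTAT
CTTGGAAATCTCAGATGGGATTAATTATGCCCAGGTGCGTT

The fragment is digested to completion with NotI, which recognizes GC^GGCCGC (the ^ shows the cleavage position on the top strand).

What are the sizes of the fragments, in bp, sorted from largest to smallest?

NotI sites (GCGGCCGC) start at positions 15, 39.
NotI cuts after base 2 of each site, so after positions 16, 40.
Linear molecule, 2 cuts → 3 fragments:
  1–16 → 16 bp
  17–40 → 24 bp
  41–161 → 121 bp
Sorted largest to smallest: 121, 24, 16 bp.

121, 24, 16 bp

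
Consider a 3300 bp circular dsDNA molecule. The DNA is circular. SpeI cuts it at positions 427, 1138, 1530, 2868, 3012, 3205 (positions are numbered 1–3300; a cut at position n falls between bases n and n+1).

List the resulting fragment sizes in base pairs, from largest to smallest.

1338, 711, 522, 392, 193, 144 bp

Circular molecule, 6 cuts → 6 fragments:
  1138 − 427 = 711 bp
  1530 − 1138 = 392 bp
  2868 − 1530 = 1338 bp
  3012 − 2868 = 144 bp
  3205 − 3012 = 193 bp
  wrap: 3300 − 3205 + 427 = 522 bp
Sorted largest to smallest: 1338, 711, 522, 392, 193, 144 bp.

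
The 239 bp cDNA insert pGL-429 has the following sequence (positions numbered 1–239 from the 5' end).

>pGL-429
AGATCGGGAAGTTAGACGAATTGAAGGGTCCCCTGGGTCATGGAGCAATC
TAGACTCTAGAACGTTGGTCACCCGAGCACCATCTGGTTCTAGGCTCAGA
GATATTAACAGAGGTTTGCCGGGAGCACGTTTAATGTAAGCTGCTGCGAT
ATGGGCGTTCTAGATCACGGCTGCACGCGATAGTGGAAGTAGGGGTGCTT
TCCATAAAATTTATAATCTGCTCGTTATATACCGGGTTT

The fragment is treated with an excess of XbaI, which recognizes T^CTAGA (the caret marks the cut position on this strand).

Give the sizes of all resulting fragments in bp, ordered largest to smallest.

XbaI sites (TCTAGA) start at positions 49, 56, 159.
XbaI cuts after the first base of each site, so after positions 49, 56, 159.
Linear molecule, 3 cuts → 4 fragments:
  1–49 → 49 bp
  50–56 → 7 bp
  57–159 → 103 bp
  160–239 → 80 bp
Sorted largest to smallest: 103, 80, 49, 7 bp.

103, 80, 49, 7 bp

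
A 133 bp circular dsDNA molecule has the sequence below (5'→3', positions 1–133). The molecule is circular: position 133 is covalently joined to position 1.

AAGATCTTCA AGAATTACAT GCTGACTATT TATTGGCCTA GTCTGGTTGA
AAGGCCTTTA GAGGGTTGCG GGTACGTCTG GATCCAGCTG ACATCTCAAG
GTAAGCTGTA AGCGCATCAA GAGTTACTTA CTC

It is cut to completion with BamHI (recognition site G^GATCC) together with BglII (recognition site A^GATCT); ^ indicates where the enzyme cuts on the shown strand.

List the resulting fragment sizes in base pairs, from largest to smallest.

The BamHI site (GGATCC) starts at position 80.
BamHI cuts after the first base of each site, so after position 80.
The BglII site (AGATCT) starts at position 2.
BglII cuts after the first base of each site, so after position 2.
Combined cut positions: 2, 80.
Circular molecule, 2 cuts → 2 fragments:
  3–80 → 78 bp
  81–133 then 1–2 → 53 + 2 = 55 bp
Sorted largest to smallest: 78, 55 bp.

78, 55 bp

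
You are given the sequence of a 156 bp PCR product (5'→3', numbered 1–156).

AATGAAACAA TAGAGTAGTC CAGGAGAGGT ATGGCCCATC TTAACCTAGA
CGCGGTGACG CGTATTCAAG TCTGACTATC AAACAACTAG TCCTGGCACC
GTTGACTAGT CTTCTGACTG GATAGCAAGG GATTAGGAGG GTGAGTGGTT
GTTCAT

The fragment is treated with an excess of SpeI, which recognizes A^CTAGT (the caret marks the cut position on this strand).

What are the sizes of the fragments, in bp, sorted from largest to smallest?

SpeI sites (ACTAGT) start at positions 86, 105.
SpeI cuts after the first base of each site, so after positions 86, 105.
Linear molecule, 2 cuts → 3 fragments:
  1–86 → 86 bp
  87–105 → 19 bp
  106–156 → 51 bp
Sorted largest to smallest: 86, 51, 19 bp.

86, 51, 19 bp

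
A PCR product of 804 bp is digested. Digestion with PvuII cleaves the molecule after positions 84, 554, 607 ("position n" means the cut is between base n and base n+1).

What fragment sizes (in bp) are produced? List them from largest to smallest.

Linear molecule, 3 cuts → 4 fragments:
  84 − 0 = 84 bp
  554 − 84 = 470 bp
  607 − 554 = 53 bp
  804 − 607 = 197 bp
Sorted largest to smallest: 470, 197, 84, 53 bp.

470, 197, 84, 53 bp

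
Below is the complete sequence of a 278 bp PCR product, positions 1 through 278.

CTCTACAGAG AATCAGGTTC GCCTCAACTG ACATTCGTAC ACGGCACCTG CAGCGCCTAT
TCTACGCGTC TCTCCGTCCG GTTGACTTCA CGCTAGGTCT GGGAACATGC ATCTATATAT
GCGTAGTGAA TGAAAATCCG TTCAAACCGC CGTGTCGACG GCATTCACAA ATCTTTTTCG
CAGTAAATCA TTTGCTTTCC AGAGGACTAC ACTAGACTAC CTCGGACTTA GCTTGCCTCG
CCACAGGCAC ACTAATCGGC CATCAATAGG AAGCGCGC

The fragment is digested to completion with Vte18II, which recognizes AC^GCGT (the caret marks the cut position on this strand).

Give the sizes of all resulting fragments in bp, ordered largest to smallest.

The Vte18II site (ACGCGT) starts at position 64.
Vte18II cuts after base 2 of each site, so after position 65.
Linear molecule, 1 cut → 2 fragments:
  1–65 → 65 bp
  66–278 → 213 bp
Sorted largest to smallest: 213, 65 bp.

213, 65 bp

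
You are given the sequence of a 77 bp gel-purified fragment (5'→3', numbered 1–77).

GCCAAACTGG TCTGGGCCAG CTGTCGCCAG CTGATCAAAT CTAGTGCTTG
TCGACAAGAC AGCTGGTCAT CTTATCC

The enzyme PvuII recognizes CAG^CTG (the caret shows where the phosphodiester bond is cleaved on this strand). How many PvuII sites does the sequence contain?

CAGCTG occurs starting at positions 18, 28, 60.
PvuII cuts at 3 sites.

3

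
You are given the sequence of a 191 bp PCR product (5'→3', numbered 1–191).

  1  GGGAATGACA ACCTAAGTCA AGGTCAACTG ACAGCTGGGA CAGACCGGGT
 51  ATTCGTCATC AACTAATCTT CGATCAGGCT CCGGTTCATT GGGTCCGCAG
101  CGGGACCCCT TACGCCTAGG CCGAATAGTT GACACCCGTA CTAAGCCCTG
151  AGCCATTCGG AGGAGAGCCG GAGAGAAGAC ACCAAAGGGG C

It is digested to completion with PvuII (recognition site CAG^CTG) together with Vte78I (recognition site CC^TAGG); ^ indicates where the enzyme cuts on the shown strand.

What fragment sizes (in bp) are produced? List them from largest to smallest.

82, 75, 34 bp

The PvuII site (CAGCTG) starts at position 32.
PvuII cuts after base 3 of each site, so after position 34.
The Vte78I site (CCTAGG) starts at position 115.
Vte78I cuts after base 2 of each site, so after position 116.
Combined cut positions: 34, 116.
Linear molecule, 2 cuts → 3 fragments:
  1–34 → 34 bp
  35–116 → 82 bp
  117–191 → 75 bp
Sorted largest to smallest: 82, 75, 34 bp.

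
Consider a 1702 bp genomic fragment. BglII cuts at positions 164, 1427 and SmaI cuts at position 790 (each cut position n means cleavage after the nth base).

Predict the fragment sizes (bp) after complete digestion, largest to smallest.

637, 626, 275, 164 bp

Combined cut positions (sorted): 164, 790, 1427.
Linear molecule, 3 cuts → 4 fragments:
  164 − 0 = 164 bp
  790 − 164 = 626 bp
  1427 − 790 = 637 bp
  1702 − 1427 = 275 bp
Sorted largest to smallest: 637, 626, 275, 164 bp.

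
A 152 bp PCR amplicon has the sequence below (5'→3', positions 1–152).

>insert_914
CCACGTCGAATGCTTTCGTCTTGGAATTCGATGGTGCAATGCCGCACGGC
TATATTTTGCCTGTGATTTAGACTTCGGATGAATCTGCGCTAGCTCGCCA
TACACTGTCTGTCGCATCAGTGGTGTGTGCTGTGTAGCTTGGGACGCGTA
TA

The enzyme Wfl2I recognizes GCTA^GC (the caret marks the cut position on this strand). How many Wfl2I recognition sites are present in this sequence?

1

GCTAGC occurs starting at position 89.
Wfl2I cuts at 1 site.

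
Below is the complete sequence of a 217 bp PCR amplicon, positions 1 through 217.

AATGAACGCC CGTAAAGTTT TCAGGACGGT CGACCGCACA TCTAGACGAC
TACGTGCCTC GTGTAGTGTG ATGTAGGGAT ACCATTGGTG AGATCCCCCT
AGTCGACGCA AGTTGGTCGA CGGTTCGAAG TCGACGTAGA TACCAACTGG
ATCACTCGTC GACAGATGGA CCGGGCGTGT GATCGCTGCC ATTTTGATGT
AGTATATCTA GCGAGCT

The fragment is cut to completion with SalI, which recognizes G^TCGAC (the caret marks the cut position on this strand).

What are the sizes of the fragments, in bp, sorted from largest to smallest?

73, 59, 29, 28, 14, 14 bp

SalI sites (GTCGAC) start at positions 29, 102, 116, 130, 158.
SalI cuts after the first base of each site, so after positions 29, 102, 116, 130, 158.
Linear molecule, 5 cuts → 6 fragments:
  1–29 → 29 bp
  30–102 → 73 bp
  103–116 → 14 bp
  117–130 → 14 bp
  131–158 → 28 bp
  159–217 → 59 bp
Sorted largest to smallest: 73, 59, 29, 28, 14, 14 bp.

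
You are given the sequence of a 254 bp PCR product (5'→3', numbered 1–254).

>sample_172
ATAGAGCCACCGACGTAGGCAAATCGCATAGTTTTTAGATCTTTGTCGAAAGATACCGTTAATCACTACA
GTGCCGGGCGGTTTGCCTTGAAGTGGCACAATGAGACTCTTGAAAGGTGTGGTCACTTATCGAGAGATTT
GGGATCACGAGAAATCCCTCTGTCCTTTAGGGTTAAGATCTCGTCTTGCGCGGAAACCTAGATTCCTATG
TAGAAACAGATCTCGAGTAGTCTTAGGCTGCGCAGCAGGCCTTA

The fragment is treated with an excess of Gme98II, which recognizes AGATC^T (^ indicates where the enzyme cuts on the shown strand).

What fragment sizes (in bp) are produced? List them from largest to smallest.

Gme98II sites (AGATCT) start at positions 37, 176, 218.
Gme98II cuts after base 5 of each site (before the last base), so after positions 41, 180, 222.
Linear molecule, 3 cuts → 4 fragments:
  1–41 → 41 bp
  42–180 → 139 bp
  181–222 → 42 bp
  223–254 → 32 bp
Sorted largest to smallest: 139, 42, 41, 32 bp.

139, 42, 41, 32 bp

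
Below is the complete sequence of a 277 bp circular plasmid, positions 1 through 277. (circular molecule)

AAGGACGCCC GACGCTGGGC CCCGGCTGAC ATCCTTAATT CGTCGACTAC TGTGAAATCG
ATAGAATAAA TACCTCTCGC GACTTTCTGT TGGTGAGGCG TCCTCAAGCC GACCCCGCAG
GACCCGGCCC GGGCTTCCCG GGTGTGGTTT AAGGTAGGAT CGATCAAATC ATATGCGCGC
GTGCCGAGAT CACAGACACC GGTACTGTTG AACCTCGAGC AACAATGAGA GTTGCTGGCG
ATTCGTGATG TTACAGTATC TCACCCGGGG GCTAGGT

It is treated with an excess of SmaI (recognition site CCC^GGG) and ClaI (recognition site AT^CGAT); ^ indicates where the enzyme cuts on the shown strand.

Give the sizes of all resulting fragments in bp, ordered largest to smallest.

106, 72, 69, 21, 9 bp

SmaI sites (CCCGGG) start at positions 128, 137, 264.
SmaI cuts after base 3 of each site, so after positions 130, 139, 266.
ClaI sites (ATCGAT) start at positions 57, 159.
ClaI cuts after base 2 of each site, so after positions 58, 160.
Combined cut positions: 58, 130, 139, 160, 266.
Circular molecule, 5 cuts → 5 fragments:
  59–130 → 72 bp
  131–139 → 9 bp
  140–160 → 21 bp
  161–266 → 106 bp
  267–277 then 1–58 → 11 + 58 = 69 bp
Sorted largest to smallest: 106, 72, 69, 21, 9 bp.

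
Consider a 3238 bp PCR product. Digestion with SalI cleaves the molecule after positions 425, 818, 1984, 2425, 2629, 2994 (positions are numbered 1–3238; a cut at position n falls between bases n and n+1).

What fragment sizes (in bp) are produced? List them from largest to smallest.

1166, 441, 425, 393, 365, 244, 204 bp

Linear molecule, 6 cuts → 7 fragments:
  425 − 0 = 425 bp
  818 − 425 = 393 bp
  1984 − 818 = 1166 bp
  2425 − 1984 = 441 bp
  2629 − 2425 = 204 bp
  2994 − 2629 = 365 bp
  3238 − 2994 = 244 bp
Sorted largest to smallest: 1166, 441, 425, 393, 365, 244, 204 bp.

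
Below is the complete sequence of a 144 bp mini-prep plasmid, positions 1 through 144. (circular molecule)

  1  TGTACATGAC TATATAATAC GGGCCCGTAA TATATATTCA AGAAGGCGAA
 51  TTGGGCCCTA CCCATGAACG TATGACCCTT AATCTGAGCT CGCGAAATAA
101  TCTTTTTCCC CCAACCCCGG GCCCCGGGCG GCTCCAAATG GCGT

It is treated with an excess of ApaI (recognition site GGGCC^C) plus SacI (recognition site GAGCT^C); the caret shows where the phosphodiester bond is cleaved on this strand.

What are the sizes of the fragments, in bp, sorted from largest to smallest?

ApaI sites (GGGCCC) start at positions 21, 53, 119.
ApaI cuts after base 5 of each site (before the last base), so after positions 25, 57, 123.
The SacI site (GAGCTC) starts at position 86.
SacI cuts after base 5 of each site (before the last base), so after position 90.
Combined cut positions: 25, 57, 90, 123.
Circular molecule, 4 cuts → 4 fragments:
  26–57 → 32 bp
  58–90 → 33 bp
  91–123 → 33 bp
  124–144 then 1–25 → 21 + 25 = 46 bp
Sorted largest to smallest: 46, 33, 33, 32 bp.

46, 33, 33, 32 bp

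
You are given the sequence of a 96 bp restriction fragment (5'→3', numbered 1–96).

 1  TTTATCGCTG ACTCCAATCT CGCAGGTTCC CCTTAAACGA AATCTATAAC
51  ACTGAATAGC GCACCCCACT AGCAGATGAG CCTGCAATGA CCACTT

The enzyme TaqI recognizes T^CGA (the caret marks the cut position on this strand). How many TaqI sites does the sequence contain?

0

No occurrence of TCGA is present in the sequence.
TaqI does not cut: 0 sites.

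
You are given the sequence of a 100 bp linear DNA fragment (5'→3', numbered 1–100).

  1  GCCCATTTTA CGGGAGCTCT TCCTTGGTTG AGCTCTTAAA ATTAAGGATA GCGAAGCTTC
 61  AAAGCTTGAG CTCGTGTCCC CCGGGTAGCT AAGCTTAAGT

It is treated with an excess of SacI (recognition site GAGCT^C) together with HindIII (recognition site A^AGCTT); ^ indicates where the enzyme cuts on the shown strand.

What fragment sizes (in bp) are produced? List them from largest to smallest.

SacI sites (GAGCTC) start at positions 14, 30, 68.
SacI cuts after base 5 of each site (before the last base), so after positions 18, 34, 72.
HindIII sites (AAGCTT) start at positions 54, 62, 91.
HindIII cuts after the first base of each site, so after positions 54, 62, 91.
Combined cut positions: 18, 34, 54, 62, 72, 91.
Linear molecule, 6 cuts → 7 fragments:
  1–18 → 18 bp
  19–34 → 16 bp
  35–54 → 20 bp
  55–62 → 8 bp
  63–72 → 10 bp
  73–91 → 19 bp
  92–100 → 9 bp
Sorted largest to smallest: 20, 19, 18, 16, 10, 9, 8 bp.

20, 19, 18, 16, 10, 9, 8 bp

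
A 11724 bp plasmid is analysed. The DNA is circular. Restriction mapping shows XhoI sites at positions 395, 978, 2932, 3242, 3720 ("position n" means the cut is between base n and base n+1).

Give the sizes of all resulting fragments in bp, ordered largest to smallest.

Circular molecule, 5 cuts → 5 fragments:
  978 − 395 = 583 bp
  2932 − 978 = 1954 bp
  3242 − 2932 = 310 bp
  3720 − 3242 = 478 bp
  wrap: 11724 − 3720 + 395 = 8399 bp
Sorted largest to smallest: 8399, 1954, 583, 478, 310 bp.

8399, 1954, 583, 478, 310 bp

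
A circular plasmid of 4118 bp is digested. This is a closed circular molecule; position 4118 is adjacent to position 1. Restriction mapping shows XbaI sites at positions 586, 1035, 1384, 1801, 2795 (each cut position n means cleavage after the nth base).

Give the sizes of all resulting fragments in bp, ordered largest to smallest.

1909, 994, 449, 417, 349 bp

Circular molecule, 5 cuts → 5 fragments:
  1035 − 586 = 449 bp
  1384 − 1035 = 349 bp
  1801 − 1384 = 417 bp
  2795 − 1801 = 994 bp
  wrap: 4118 − 2795 + 586 = 1909 bp
Sorted largest to smallest: 1909, 994, 449, 417, 349 bp.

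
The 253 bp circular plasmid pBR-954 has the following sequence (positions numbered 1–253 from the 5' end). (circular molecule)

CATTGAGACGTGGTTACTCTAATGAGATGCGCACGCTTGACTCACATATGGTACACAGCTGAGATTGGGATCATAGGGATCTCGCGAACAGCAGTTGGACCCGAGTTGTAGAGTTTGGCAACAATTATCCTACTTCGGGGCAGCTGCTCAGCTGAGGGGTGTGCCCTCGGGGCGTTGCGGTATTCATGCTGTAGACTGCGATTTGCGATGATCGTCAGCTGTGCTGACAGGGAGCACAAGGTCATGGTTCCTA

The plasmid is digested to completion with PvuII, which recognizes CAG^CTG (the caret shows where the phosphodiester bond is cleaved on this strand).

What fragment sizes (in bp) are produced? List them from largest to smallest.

PvuII sites (CAGCTG) start at positions 56, 141, 149, 216.
PvuII cuts after base 3 of each site, so after positions 58, 143, 151, 218.
Circular molecule, 4 cuts → 4 fragments:
  59–143 → 85 bp
  144–151 → 8 bp
  152–218 → 67 bp
  219–253 then 1–58 → 35 + 58 = 93 bp
Sorted largest to smallest: 93, 85, 67, 8 bp.

93, 85, 67, 8 bp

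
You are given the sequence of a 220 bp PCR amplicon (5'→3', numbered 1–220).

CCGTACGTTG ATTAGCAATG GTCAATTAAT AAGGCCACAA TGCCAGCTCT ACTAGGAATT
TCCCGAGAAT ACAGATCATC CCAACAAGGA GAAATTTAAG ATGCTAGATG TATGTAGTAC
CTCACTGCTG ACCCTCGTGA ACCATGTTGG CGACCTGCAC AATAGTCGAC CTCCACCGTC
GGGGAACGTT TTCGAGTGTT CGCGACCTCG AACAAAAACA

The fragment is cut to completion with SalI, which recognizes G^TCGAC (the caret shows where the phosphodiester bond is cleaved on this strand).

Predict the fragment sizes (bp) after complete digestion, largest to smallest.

The SalI site (GTCGAC) starts at position 165.
SalI cuts after the first base of each site, so after position 165.
Linear molecule, 1 cut → 2 fragments:
  1–165 → 165 bp
  166–220 → 55 bp
Sorted largest to smallest: 165, 55 bp.

165, 55 bp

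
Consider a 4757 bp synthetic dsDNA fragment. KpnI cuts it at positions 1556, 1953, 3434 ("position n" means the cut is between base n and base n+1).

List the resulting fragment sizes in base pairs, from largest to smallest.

1556, 1481, 1323, 397 bp

Linear molecule, 3 cuts → 4 fragments:
  1556 − 0 = 1556 bp
  1953 − 1556 = 397 bp
  3434 − 1953 = 1481 bp
  4757 − 3434 = 1323 bp
Sorted largest to smallest: 1556, 1481, 1323, 397 bp.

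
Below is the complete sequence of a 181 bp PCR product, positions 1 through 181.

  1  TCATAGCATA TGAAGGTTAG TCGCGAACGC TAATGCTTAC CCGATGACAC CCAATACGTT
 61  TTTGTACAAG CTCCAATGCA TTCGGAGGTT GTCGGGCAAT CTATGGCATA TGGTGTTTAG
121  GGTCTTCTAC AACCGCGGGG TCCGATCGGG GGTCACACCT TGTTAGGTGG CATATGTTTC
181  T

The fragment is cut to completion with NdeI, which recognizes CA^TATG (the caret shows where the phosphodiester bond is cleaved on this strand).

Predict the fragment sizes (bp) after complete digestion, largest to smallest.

100, 64, 9, 8 bp

NdeI sites (CATATG) start at positions 7, 107, 171.
NdeI cuts after base 2 of each site, so after positions 8, 108, 172.
Linear molecule, 3 cuts → 4 fragments:
  1–8 → 8 bp
  9–108 → 100 bp
  109–172 → 64 bp
  173–181 → 9 bp
Sorted largest to smallest: 100, 64, 9, 8 bp.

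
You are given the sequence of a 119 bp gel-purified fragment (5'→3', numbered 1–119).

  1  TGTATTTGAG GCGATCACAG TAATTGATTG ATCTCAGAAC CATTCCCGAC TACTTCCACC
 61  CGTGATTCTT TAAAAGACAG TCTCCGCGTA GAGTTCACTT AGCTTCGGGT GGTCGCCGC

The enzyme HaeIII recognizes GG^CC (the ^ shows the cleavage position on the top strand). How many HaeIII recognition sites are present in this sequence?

No occurrence of GGCC is present in the sequence.
HaeIII does not cut: 0 sites.

0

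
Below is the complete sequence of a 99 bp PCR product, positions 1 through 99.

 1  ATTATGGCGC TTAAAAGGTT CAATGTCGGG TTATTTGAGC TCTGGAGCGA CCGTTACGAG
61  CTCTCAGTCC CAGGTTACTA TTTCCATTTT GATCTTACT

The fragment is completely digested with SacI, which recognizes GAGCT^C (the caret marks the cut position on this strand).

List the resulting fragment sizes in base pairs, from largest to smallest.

SacI sites (GAGCTC) start at positions 37, 58.
SacI cuts after base 5 of each site (before the last base), so after positions 41, 62.
Linear molecule, 2 cuts → 3 fragments:
  1–41 → 41 bp
  42–62 → 21 bp
  63–99 → 37 bp
Sorted largest to smallest: 41, 37, 21 bp.

41, 37, 21 bp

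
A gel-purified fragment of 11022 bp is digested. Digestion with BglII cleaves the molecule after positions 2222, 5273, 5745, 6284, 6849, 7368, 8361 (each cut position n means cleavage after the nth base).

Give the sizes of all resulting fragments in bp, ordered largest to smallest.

Linear molecule, 7 cuts → 8 fragments:
  2222 − 0 = 2222 bp
  5273 − 2222 = 3051 bp
  5745 − 5273 = 472 bp
  6284 − 5745 = 539 bp
  6849 − 6284 = 565 bp
  7368 − 6849 = 519 bp
  8361 − 7368 = 993 bp
  11022 − 8361 = 2661 bp
Sorted largest to smallest: 3051, 2661, 2222, 993, 565, 539, 519, 472 bp.

3051, 2661, 2222, 993, 565, 539, 519, 472 bp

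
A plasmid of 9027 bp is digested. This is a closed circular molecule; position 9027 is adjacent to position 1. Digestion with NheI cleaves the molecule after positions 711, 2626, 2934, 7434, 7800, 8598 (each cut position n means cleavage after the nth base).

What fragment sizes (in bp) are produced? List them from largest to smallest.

Circular molecule, 6 cuts → 6 fragments:
  2626 − 711 = 1915 bp
  2934 − 2626 = 308 bp
  7434 − 2934 = 4500 bp
  7800 − 7434 = 366 bp
  8598 − 7800 = 798 bp
  wrap: 9027 − 8598 + 711 = 1140 bp
Sorted largest to smallest: 4500, 1915, 1140, 798, 366, 308 bp.

4500, 1915, 1140, 798, 366, 308 bp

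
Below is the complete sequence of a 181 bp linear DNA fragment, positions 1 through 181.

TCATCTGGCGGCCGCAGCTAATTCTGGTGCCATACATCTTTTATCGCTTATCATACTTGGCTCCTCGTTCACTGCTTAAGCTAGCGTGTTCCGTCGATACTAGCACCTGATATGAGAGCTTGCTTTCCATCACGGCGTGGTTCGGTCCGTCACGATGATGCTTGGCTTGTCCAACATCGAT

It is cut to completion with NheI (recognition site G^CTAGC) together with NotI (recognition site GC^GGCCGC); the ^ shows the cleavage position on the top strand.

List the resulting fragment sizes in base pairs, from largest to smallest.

101, 71, 9 bp

The NheI site (GCTAGC) starts at position 80.
NheI cuts after the first base of each site, so after position 80.
The NotI site (GCGGCCGC) starts at position 8.
NotI cuts after base 2 of each site, so after position 9.
Combined cut positions: 9, 80.
Linear molecule, 2 cuts → 3 fragments:
  1–9 → 9 bp
  10–80 → 71 bp
  81–181 → 101 bp
Sorted largest to smallest: 101, 71, 9 bp.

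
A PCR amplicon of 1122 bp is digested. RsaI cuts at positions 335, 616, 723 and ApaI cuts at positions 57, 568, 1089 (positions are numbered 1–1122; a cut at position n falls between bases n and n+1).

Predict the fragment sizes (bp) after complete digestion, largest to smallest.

366, 278, 233, 107, 57, 48, 33 bp

Combined cut positions (sorted): 57, 335, 568, 616, 723, 1089.
Linear molecule, 6 cuts → 7 fragments:
  57 − 0 = 57 bp
  335 − 57 = 278 bp
  568 − 335 = 233 bp
  616 − 568 = 48 bp
  723 − 616 = 107 bp
  1089 − 723 = 366 bp
  1122 − 1089 = 33 bp
Sorted largest to smallest: 366, 278, 233, 107, 57, 48, 33 bp.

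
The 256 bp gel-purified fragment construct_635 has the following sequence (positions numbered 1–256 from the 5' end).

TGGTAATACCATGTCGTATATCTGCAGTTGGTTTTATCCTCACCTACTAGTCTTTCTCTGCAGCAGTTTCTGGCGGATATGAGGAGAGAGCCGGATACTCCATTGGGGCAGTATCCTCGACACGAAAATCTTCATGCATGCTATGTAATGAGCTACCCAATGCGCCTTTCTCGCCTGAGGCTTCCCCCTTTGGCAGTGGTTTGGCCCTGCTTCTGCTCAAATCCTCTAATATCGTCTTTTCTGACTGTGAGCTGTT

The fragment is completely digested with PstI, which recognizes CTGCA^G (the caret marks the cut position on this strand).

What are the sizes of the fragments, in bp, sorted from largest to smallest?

PstI sites (CTGCAG) start at positions 22, 58.
PstI cuts after base 5 of each site (before the last base), so after positions 26, 62.
Linear molecule, 2 cuts → 3 fragments:
  1–26 → 26 bp
  27–62 → 36 bp
  63–256 → 194 bp
Sorted largest to smallest: 194, 36, 26 bp.

194, 36, 26 bp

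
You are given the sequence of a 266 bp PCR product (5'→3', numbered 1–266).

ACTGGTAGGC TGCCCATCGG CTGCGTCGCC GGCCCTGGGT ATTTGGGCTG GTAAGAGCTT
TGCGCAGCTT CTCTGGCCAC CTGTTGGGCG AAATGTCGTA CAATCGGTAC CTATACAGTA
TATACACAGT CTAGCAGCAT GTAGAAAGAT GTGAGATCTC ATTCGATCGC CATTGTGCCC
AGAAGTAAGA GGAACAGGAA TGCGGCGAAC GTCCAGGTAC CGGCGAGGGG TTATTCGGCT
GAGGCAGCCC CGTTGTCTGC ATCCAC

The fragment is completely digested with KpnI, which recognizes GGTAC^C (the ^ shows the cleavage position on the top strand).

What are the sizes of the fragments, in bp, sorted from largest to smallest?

110, 110, 46 bp

KpnI sites (GGTACC) start at positions 106, 216.
KpnI cuts after base 5 of each site (before the last base), so after positions 110, 220.
Linear molecule, 2 cuts → 3 fragments:
  1–110 → 110 bp
  111–220 → 110 bp
  221–266 → 46 bp
Sorted largest to smallest: 110, 110, 46 bp.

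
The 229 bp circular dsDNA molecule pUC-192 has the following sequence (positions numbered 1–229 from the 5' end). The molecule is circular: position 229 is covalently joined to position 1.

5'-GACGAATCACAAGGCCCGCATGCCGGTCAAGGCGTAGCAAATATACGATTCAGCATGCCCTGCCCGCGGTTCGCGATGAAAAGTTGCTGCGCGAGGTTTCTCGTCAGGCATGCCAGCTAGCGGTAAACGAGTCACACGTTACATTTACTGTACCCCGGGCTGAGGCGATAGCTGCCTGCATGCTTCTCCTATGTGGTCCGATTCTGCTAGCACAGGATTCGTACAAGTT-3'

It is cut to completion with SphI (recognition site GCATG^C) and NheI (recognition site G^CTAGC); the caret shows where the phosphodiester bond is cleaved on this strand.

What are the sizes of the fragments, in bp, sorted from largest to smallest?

66, 55, 45, 35, 24, 4 bp

SphI sites (GCATGC) start at positions 18, 53, 108, 178.
SphI cuts after base 5 of each site (before the last base), so after positions 22, 57, 112, 182.
NheI sites (GCTAGC) start at positions 116, 206.
NheI cuts after the first base of each site, so after positions 116, 206.
Combined cut positions: 22, 57, 112, 116, 182, 206.
Circular molecule, 6 cuts → 6 fragments:
  23–57 → 35 bp
  58–112 → 55 bp
  113–116 → 4 bp
  117–182 → 66 bp
  183–206 → 24 bp
  207–229 then 1–22 → 23 + 22 = 45 bp
Sorted largest to smallest: 66, 55, 45, 35, 24, 4 bp.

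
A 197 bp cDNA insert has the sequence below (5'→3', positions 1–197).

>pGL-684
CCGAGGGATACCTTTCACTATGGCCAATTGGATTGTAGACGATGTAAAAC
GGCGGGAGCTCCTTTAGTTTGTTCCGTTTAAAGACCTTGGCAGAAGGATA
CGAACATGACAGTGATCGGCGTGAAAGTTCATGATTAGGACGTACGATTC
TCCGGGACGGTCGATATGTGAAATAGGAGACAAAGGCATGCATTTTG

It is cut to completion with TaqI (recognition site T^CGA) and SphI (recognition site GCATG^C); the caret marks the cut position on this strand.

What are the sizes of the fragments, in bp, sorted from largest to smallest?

161, 29, 7 bp

The TaqI site (TCGA) starts at position 161.
TaqI cuts after the first base of each site, so after position 161.
The SphI site (GCATGC) starts at position 186.
SphI cuts after base 5 of each site (before the last base), so after position 190.
Combined cut positions: 161, 190.
Linear molecule, 2 cuts → 3 fragments:
  1–161 → 161 bp
  162–190 → 29 bp
  191–197 → 7 bp
Sorted largest to smallest: 161, 29, 7 bp.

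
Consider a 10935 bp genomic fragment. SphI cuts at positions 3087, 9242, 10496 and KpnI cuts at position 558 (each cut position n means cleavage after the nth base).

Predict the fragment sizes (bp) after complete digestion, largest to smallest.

6155, 2529, 1254, 558, 439 bp

Combined cut positions (sorted): 558, 3087, 9242, 10496.
Linear molecule, 4 cuts → 5 fragments:
  558 − 0 = 558 bp
  3087 − 558 = 2529 bp
  9242 − 3087 = 6155 bp
  10496 − 9242 = 1254 bp
  10935 − 10496 = 439 bp
Sorted largest to smallest: 6155, 2529, 1254, 558, 439 bp.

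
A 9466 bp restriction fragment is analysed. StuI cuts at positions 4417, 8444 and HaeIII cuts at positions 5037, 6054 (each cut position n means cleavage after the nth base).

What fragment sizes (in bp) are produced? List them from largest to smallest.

4417, 2390, 1022, 1017, 620 bp

Combined cut positions (sorted): 4417, 5037, 6054, 8444.
Linear molecule, 4 cuts → 5 fragments:
  4417 − 0 = 4417 bp
  5037 − 4417 = 620 bp
  6054 − 5037 = 1017 bp
  8444 − 6054 = 2390 bp
  9466 − 8444 = 1022 bp
Sorted largest to smallest: 4417, 2390, 1022, 1017, 620 bp.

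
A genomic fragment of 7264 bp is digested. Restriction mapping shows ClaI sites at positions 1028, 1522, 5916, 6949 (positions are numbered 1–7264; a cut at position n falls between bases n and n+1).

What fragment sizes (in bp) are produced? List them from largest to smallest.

4394, 1033, 1028, 494, 315 bp

Linear molecule, 4 cuts → 5 fragments:
  1028 − 0 = 1028 bp
  1522 − 1028 = 494 bp
  5916 − 1522 = 4394 bp
  6949 − 5916 = 1033 bp
  7264 − 6949 = 315 bp
Sorted largest to smallest: 4394, 1033, 1028, 494, 315 bp.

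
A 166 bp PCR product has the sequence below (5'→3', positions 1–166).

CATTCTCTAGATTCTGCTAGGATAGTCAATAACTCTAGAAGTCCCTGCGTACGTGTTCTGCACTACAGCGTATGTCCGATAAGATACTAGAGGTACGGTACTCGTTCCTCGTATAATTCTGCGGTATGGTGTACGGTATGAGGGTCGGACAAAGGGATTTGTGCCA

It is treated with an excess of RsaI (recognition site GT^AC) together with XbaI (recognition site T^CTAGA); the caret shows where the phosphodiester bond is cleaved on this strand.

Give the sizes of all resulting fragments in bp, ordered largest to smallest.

44, 34, 33, 28, 16, 6, 5 bp

RsaI sites (GTAC) start at positions 49, 93, 98, 131.
RsaI cuts after base 2 of each site, so after positions 50, 94, 99, 132.
XbaI sites (TCTAGA) start at positions 6, 34.
XbaI cuts after the first base of each site, so after positions 6, 34.
Combined cut positions: 6, 34, 50, 94, 99, 132.
Linear molecule, 6 cuts → 7 fragments:
  1–6 → 6 bp
  7–34 → 28 bp
  35–50 → 16 bp
  51–94 → 44 bp
  95–99 → 5 bp
  100–132 → 33 bp
  133–166 → 34 bp
Sorted largest to smallest: 44, 34, 33, 28, 16, 6, 5 bp.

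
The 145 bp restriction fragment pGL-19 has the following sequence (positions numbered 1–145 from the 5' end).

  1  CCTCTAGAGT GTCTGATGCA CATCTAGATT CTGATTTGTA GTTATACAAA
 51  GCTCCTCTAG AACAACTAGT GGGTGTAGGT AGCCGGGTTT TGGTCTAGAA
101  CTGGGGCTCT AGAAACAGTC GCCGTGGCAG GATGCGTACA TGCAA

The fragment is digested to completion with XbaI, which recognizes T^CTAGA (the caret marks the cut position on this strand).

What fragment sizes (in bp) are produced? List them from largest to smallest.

XbaI sites (TCTAGA) start at positions 3, 23, 56, 94, 108.
XbaI cuts after the first base of each site, so after positions 3, 23, 56, 94, 108.
Linear molecule, 5 cuts → 6 fragments:
  1–3 → 3 bp
  4–23 → 20 bp
  24–56 → 33 bp
  57–94 → 38 bp
  95–108 → 14 bp
  109–145 → 37 bp
Sorted largest to smallest: 38, 37, 33, 20, 14, 3 bp.

38, 37, 33, 20, 14, 3 bp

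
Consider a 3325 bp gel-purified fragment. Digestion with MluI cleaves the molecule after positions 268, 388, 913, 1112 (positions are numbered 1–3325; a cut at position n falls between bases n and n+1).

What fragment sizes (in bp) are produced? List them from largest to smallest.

2213, 525, 268, 199, 120 bp

Linear molecule, 4 cuts → 5 fragments:
  268 − 0 = 268 bp
  388 − 268 = 120 bp
  913 − 388 = 525 bp
  1112 − 913 = 199 bp
  3325 − 1112 = 2213 bp
Sorted largest to smallest: 2213, 525, 268, 199, 120 bp.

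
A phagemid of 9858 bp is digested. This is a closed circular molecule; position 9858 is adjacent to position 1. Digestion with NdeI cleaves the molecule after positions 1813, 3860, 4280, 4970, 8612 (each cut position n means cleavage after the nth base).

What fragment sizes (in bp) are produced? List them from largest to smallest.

3642, 3059, 2047, 690, 420 bp

Circular molecule, 5 cuts → 5 fragments:
  3860 − 1813 = 2047 bp
  4280 − 3860 = 420 bp
  4970 − 4280 = 690 bp
  8612 − 4970 = 3642 bp
  wrap: 9858 − 8612 + 1813 = 3059 bp
Sorted largest to smallest: 3642, 3059, 2047, 690, 420 bp.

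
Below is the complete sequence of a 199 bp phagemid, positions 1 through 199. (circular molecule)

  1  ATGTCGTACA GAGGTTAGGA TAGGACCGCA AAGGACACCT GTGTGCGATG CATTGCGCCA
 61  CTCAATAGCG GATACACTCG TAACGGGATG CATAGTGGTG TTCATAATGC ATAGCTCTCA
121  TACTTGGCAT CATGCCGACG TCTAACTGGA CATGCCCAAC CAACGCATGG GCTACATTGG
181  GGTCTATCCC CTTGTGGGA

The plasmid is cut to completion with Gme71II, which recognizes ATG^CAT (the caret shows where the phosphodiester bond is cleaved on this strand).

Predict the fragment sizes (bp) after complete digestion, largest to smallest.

140, 40, 19 bp

Gme71II sites (ATGCAT) start at positions 48, 88, 107.
Gme71II cuts after base 3 of each site, so after positions 50, 90, 109.
Circular molecule, 3 cuts → 3 fragments:
  51–90 → 40 bp
  91–109 → 19 bp
  110–199 then 1–50 → 90 + 50 = 140 bp
Sorted largest to smallest: 140, 40, 19 bp.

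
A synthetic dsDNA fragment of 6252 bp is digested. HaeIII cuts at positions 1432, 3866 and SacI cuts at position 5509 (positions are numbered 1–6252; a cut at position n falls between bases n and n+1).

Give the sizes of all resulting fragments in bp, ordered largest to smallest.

2434, 1643, 1432, 743 bp

Combined cut positions (sorted): 1432, 3866, 5509.
Linear molecule, 3 cuts → 4 fragments:
  1432 − 0 = 1432 bp
  3866 − 1432 = 2434 bp
  5509 − 3866 = 1643 bp
  6252 − 5509 = 743 bp
Sorted largest to smallest: 2434, 1643, 1432, 743 bp.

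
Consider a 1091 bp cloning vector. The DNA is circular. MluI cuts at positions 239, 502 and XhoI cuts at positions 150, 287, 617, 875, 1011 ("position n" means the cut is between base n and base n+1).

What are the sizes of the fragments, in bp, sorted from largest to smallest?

Combined cut positions (sorted): 150, 239, 287, 502, 617, 875, 1011.
Circular molecule, 7 cuts → 7 fragments:
  239 − 150 = 89 bp
  287 − 239 = 48 bp
  502 − 287 = 215 bp
  617 − 502 = 115 bp
  875 − 617 = 258 bp
  1011 − 875 = 136 bp
  wrap: 1091 − 1011 + 150 = 230 bp
Sorted largest to smallest: 258, 230, 215, 136, 115, 89, 48 bp.

258, 230, 215, 136, 115, 89, 48 bp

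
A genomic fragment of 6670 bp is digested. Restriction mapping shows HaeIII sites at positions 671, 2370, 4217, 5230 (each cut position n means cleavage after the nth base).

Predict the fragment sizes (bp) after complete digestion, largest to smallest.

Linear molecule, 4 cuts → 5 fragments:
  671 − 0 = 671 bp
  2370 − 671 = 1699 bp
  4217 − 2370 = 1847 bp
  5230 − 4217 = 1013 bp
  6670 − 5230 = 1440 bp
Sorted largest to smallest: 1847, 1699, 1440, 1013, 671 bp.

1847, 1699, 1440, 1013, 671 bp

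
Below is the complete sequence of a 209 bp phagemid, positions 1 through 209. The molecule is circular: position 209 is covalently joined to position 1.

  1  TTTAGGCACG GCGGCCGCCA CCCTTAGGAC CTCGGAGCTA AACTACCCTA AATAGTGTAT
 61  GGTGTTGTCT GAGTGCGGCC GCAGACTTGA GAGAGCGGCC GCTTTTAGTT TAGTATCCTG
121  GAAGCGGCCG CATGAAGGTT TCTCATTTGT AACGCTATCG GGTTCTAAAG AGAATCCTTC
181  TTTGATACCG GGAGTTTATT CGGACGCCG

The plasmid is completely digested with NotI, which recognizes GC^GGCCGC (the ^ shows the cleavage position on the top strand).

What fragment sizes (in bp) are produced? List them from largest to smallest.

NotI sites (GCGGCCGC) start at positions 11, 75, 95, 124.
NotI cuts after base 2 of each site, so after positions 12, 76, 96, 125.
Circular molecule, 4 cuts → 4 fragments:
  13–76 → 64 bp
  77–96 → 20 bp
  97–125 → 29 bp
  126–209 then 1–12 → 84 + 12 = 96 bp
Sorted largest to smallest: 96, 64, 29, 20 bp.

96, 64, 29, 20 bp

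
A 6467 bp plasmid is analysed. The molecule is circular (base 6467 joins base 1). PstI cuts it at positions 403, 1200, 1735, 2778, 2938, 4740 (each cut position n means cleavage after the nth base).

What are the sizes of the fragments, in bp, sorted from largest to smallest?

2130, 1802, 1043, 797, 535, 160 bp

Circular molecule, 6 cuts → 6 fragments:
  1200 − 403 = 797 bp
  1735 − 1200 = 535 bp
  2778 − 1735 = 1043 bp
  2938 − 2778 = 160 bp
  4740 − 2938 = 1802 bp
  wrap: 6467 − 4740 + 403 = 2130 bp
Sorted largest to smallest: 2130, 1802, 1043, 797, 535, 160 bp.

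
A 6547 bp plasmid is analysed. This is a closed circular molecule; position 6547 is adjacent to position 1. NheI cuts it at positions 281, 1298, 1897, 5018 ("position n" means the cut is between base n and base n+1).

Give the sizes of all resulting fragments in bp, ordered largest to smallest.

3121, 1810, 1017, 599 bp

Circular molecule, 4 cuts → 4 fragments:
  1298 − 281 = 1017 bp
  1897 − 1298 = 599 bp
  5018 − 1897 = 3121 bp
  wrap: 6547 − 5018 + 281 = 1810 bp
Sorted largest to smallest: 3121, 1810, 1017, 599 bp.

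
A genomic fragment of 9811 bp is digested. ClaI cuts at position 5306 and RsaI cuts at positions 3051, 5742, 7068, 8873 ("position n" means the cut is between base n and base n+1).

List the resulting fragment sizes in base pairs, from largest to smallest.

Combined cut positions (sorted): 3051, 5306, 5742, 7068, 8873.
Linear molecule, 5 cuts → 6 fragments:
  3051 − 0 = 3051 bp
  5306 − 3051 = 2255 bp
  5742 − 5306 = 436 bp
  7068 − 5742 = 1326 bp
  8873 − 7068 = 1805 bp
  9811 − 8873 = 938 bp
Sorted largest to smallest: 3051, 2255, 1805, 1326, 938, 436 bp.

3051, 2255, 1805, 1326, 938, 436 bp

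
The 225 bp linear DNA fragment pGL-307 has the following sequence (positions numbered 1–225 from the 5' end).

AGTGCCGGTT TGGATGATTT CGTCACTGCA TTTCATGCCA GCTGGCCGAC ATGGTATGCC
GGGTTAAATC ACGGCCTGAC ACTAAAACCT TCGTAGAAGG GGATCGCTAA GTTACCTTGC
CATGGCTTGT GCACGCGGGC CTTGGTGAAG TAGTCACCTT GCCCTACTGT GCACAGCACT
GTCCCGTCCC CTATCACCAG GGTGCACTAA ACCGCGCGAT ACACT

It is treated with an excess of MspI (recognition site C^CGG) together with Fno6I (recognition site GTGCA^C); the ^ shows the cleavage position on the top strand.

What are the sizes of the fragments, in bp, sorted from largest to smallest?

MspI sites (CCGG) start at positions 5, 59.
MspI cuts after the first base of each site, so after positions 5, 59.
Fno6I sites (GTGCAC) start at positions 129, 169, 202.
Fno6I cuts after base 5 of each site (before the last base), so after positions 133, 173, 206.
Combined cut positions: 5, 59, 133, 173, 206.
Linear molecule, 5 cuts → 6 fragments:
  1–5 → 5 bp
  6–59 → 54 bp
  60–133 → 74 bp
  134–173 → 40 bp
  174–206 → 33 bp
  207–225 → 19 bp
Sorted largest to smallest: 74, 54, 40, 33, 19, 5 bp.

74, 54, 40, 33, 19, 5 bp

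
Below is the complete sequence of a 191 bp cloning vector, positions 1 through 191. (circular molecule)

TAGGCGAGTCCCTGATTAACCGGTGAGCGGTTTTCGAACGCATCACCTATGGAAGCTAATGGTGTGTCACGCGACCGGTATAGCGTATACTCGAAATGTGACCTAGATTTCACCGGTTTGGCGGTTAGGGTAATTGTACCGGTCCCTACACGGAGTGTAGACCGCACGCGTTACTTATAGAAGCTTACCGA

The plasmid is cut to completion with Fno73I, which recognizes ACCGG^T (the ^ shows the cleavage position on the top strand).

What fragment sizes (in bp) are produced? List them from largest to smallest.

Fno73I sites (ACCGGT) start at positions 19, 74, 112, 138.
Fno73I cuts after base 5 of each site (before the last base), so after positions 23, 78, 116, 142.
Circular molecule, 4 cuts → 4 fragments:
  24–78 → 55 bp
  79–116 → 38 bp
  117–142 → 26 bp
  143–191 then 1–23 → 49 + 23 = 72 bp
Sorted largest to smallest: 72, 55, 38, 26 bp.

72, 55, 38, 26 bp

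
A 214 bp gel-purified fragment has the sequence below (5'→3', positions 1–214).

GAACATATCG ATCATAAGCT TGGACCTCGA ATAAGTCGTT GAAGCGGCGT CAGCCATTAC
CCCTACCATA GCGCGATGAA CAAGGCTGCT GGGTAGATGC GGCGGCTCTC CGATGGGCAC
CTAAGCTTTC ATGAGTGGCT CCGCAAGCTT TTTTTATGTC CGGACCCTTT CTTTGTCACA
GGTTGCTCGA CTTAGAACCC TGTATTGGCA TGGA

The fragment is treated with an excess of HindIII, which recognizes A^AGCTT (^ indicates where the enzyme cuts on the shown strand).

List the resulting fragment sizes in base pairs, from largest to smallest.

107, 69, 22, 16 bp

HindIII sites (AAGCTT) start at positions 16, 123, 145.
HindIII cuts after the first base of each site, so after positions 16, 123, 145.
Linear molecule, 3 cuts → 4 fragments:
  1–16 → 16 bp
  17–123 → 107 bp
  124–145 → 22 bp
  146–214 → 69 bp
Sorted largest to smallest: 107, 69, 22, 16 bp.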